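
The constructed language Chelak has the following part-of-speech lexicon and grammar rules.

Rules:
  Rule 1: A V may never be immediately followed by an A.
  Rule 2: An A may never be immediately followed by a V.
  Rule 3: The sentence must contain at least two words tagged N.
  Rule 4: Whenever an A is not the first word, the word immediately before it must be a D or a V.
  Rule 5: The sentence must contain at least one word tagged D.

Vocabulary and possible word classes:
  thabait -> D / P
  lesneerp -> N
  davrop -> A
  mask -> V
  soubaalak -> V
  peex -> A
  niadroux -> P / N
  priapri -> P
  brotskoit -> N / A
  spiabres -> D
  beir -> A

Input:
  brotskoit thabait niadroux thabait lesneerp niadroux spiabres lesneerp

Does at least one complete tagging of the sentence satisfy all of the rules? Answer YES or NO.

YES

Candidates per position — 1:brotskoit {N,A}; 2:thabait {D,P}; 3:niadroux {P,N}; 4:thabait {D,P}; 5:lesneerp {N}; 6:niadroux {P,N}; 7:spiabres {D}; 8:lesneerp {N}.
One satisfying assignment: N P P D N N D N.
Check: rule 1 ok; rule 2 ok; rule 3 ok; rule 4 ok; rule 5 ok.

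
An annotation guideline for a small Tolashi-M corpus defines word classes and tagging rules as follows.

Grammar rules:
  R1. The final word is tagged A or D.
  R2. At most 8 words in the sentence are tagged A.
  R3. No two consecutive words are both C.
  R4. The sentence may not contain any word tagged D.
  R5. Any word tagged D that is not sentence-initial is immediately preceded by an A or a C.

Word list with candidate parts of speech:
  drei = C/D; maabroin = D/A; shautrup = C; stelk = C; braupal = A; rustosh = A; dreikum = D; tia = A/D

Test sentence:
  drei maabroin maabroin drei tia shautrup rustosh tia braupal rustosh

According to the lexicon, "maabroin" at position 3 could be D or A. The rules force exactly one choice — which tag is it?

A

Candidates per position — 1:drei {C,D}; 2:maabroin {D,A}; 3:maabroin {D,A}; 4:drei {C,D}; 5:tia {A,D}; 6:shautrup {C}; 7:rustosh {A}; 8:tia {A,D}; 9:braupal {A}; 10:rustosh {A}.
If word 1 were D, no tagging could satisfy rule 4; so word 1 is C.
If word 2 were D, no tagging could satisfy rule 4; so word 2 is A.
If word 3 were D, no tagging could satisfy rule 4; so word 3 is A.
If word 4 were D, no tagging could satisfy rule 4; so word 4 is C.
If word 5 were D, no tagging could satisfy rule 4; so word 5 is A.
If word 8 were D, no tagging could satisfy rule 4; so word 8 is A.
That leaves exactly one tagging: C A A C A C A A A A.
Rule-by-rule: rule 1 satisfied; rule 2 satisfied; rule 3 satisfied; rule 4 satisfied; rule 5 satisfied.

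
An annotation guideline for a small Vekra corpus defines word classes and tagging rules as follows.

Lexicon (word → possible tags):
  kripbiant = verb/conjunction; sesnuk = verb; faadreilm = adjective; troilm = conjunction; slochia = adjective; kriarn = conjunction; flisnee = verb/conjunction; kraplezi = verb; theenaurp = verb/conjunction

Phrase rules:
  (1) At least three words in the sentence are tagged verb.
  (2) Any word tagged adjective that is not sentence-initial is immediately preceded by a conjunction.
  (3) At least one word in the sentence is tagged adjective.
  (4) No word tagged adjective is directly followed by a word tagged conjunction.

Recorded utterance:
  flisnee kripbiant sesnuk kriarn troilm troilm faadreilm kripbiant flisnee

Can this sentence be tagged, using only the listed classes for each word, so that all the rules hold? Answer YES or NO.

Candidates per position — 1:flisnee {verb,conjunction}; 2:kripbiant {verb,conjunction}; 3:sesnuk {verb}; 4:kriarn {conjunction}; 5:troilm {conjunction}; 6:troilm {conjunction}; 7:faadreilm {adjective}; 8:kripbiant {verb,conjunction}; 9:flisnee {verb,conjunction}.
One satisfying assignment: verb conjunction verb conjunction conjunction conjunction adjective verb verb.
Verifying each rule — rule 1 holds; rule 2 holds; rule 3 holds; rule 4 holds.

YES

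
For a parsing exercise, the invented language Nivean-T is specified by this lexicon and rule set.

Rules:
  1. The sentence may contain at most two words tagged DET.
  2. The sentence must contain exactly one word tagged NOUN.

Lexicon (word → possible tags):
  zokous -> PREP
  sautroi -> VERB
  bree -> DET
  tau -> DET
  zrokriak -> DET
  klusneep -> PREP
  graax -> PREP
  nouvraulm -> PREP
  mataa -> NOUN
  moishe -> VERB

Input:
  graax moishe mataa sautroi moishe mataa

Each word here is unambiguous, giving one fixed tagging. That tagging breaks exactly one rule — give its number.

Fixed tagging: PREP VERB NOUN VERB VERB NOUN.
Checking each rule: R1 ✓, R2 ✗.
Only rule 2 fails.

2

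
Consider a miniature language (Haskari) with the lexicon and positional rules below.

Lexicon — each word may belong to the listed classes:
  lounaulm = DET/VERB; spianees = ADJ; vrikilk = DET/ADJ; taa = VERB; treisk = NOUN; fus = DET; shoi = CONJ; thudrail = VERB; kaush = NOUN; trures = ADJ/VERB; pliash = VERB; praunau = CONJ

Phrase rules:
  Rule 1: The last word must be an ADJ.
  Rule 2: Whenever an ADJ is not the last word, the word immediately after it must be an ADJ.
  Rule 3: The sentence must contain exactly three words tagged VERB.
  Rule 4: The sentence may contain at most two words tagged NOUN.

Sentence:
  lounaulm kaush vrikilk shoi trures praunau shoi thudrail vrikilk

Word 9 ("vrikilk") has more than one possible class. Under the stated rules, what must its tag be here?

Candidates per position — 1:lounaulm {DET,VERB}; 2:kaush {NOUN}; 3:vrikilk {DET,ADJ}; 4:shoi {CONJ}; 5:trures {ADJ,VERB}; 6:praunau {CONJ}; 7:shoi {CONJ}; 8:thudrail {VERB}; 9:vrikilk {DET,ADJ}.
Word 1 cannot be DET — rule 3 would then fail for every completion. It is VERB.
Word 3 cannot be ADJ — rule 2 would then fail for every completion. It is DET.
Word 5 cannot be ADJ — rule 2 would then fail for every completion. It is VERB.
Word 9 cannot be DET — rule 1 would then fail for every completion. It is ADJ.
So the tagging must be: VERB NOUN DET CONJ VERB CONJ CONJ VERB ADJ.
Verifying each rule — rule 1 ok; rule 2 ok; rule 3 ok; rule 4 ok.

ADJ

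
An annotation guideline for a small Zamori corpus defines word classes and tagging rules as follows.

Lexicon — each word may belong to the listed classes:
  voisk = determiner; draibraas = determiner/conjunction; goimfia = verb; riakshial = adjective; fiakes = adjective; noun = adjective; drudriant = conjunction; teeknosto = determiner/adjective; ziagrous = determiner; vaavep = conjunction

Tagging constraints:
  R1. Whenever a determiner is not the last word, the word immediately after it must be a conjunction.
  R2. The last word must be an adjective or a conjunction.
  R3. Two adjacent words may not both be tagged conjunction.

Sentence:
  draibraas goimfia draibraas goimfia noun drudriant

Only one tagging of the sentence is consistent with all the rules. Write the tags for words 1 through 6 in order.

Candidates per position — 1:draibraas {determiner,conjunction}; 2:goimfia {verb}; 3:draibraas {determiner,conjunction}; 4:goimfia {verb}; 5:noun {adjective}; 6:drudriant {conjunction}.
Position 1: determiner is ruled out by rule 1; that leaves conjunction.
Position 3: determiner is ruled out by rule 1; that leaves conjunction.
That leaves exactly one tagging: conjunction verb conjunction verb adjective conjunction.
Check: rule 1 ✓; rule 2 ✓; rule 3 ✓.

conjunction verb conjunction verb adjective conjunction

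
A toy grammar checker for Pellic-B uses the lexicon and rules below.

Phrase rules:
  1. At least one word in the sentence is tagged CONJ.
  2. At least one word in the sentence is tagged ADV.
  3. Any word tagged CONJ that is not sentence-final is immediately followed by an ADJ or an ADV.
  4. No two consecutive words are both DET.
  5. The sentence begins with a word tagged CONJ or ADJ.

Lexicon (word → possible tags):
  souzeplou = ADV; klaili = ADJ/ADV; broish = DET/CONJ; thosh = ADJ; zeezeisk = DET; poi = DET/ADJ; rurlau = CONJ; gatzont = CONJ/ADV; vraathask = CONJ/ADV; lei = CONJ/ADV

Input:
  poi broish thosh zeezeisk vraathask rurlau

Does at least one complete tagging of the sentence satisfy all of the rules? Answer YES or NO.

Candidates per position — 1:poi {DET,ADJ}; 2:broish {DET,CONJ}; 3:thosh {ADJ}; 4:zeezeisk {DET}; 5:vraathask {CONJ,ADV}; 6:rurlau {CONJ}.
One satisfying assignment: ADJ CONJ ADJ DET ADV CONJ.
Checking: rule 1 holds; rule 2 holds; rule 3 holds; rule 4 holds; rule 5 holds.

YES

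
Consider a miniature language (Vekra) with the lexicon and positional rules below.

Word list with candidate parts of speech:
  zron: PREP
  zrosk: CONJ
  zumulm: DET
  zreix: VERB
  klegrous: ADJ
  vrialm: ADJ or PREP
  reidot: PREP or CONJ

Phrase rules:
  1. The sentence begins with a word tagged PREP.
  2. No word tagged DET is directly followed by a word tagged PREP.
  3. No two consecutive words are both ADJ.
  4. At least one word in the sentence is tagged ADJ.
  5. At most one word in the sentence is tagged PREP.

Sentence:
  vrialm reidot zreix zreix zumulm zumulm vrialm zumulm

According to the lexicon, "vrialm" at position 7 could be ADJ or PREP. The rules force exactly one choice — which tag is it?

ADJ

Candidates per position — 1:vrialm {ADJ,PREP}; 2:reidot {PREP,CONJ}; 3:zreix {VERB}; 4:zreix {VERB}; 5:zumulm {DET}; 6:zumulm {DET}; 7:vrialm {ADJ,PREP}; 8:zumulm {DET}.
Position 1: tagging it ADJ would leave rule 1 unsatisfiable, so it must be PREP.
Position 2: tagging it PREP would leave rule 5 unsatisfiable, so it must be CONJ.
Position 7: tagging it PREP would leave rule 2 unsatisfiable, so it must be ADJ.
The only consistent sequence is: PREP CONJ VERB VERB DET DET ADJ DET.
Rule-by-rule: rule 1 ok; rule 2 ok; rule 3 ok; rule 4 ok; rule 5 ok.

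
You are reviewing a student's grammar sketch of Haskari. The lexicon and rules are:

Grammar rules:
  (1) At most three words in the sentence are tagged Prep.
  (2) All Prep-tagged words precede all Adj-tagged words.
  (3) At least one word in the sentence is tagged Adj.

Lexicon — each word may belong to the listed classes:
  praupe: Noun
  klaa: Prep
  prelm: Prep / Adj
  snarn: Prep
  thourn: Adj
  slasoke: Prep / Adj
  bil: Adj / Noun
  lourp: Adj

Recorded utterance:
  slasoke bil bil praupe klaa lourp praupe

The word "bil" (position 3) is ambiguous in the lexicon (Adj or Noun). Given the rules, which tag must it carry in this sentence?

Noun

Candidates per position — 1:slasoke {Prep,Adj}; 2:bil {Adj,Noun}; 3:bil {Adj,Noun}; 4:praupe {Noun}; 5:klaa {Prep}; 6:lourp {Adj}; 7:praupe {Noun}.
At position 1, choosing Adj makes rule 2 impossible to satisfy; hence Prep.
At position 2, choosing Adj makes rule 2 impossible to satisfy; hence Noun.
At position 3, choosing Adj makes rule 2 impossible to satisfy; hence Noun.
The unique satisfying tagging is: Prep Noun Noun Noun Prep Adj Noun.
Verifying each rule — rule 1 holds; rule 2 holds; rule 3 holds.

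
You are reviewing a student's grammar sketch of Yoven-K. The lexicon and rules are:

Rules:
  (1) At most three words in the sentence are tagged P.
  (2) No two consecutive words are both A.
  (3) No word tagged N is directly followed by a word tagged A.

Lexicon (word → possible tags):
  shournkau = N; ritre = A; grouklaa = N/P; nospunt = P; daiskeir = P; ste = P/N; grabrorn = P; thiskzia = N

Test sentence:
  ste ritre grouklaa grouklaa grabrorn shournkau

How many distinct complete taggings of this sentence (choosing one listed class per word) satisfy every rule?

3

Candidates per position — 1:ste {P,N}; 2:ritre {A}; 3:grouklaa {N,P}; 4:grouklaa {N,P}; 5:grabrorn {P}; 6:shournkau {N}.
There are 8 candidate sequences in total.
The sequences that satisfy every rule: P A N N P N; P A N P P N; P A P N P N.
Count = 3.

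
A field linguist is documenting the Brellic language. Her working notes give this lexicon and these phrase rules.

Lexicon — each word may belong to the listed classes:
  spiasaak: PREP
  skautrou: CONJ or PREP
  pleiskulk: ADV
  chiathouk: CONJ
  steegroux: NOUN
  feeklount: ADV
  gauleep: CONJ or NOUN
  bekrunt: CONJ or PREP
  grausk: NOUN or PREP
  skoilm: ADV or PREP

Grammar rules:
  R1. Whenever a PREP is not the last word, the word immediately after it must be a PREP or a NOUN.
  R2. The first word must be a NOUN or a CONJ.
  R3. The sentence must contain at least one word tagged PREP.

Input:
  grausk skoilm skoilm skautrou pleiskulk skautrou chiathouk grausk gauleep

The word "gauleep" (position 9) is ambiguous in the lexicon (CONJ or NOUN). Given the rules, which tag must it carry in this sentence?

Candidates per position — 1:grausk {NOUN,PREP}; 2:skoilm {ADV,PREP}; 3:skoilm {ADV,PREP}; 4:skautrou {CONJ,PREP}; 5:pleiskulk {ADV}; 6:skautrou {CONJ,PREP}; 7:chiathouk {CONJ}; 8:grausk {NOUN,PREP}; 9:gauleep {CONJ,NOUN}.
Position 1: PREP is ruled out by rule 1; that leaves NOUN.
Position 2: PREP is ruled out by rule 1; that leaves ADV.
Position 3: PREP is ruled out by rule 1; that leaves ADV.
Position 4: PREP is ruled out by rule 1; that leaves CONJ.
Position 6: PREP is ruled out by rule 1; that leaves CONJ.
Position 8: NOUN is ruled out by rule 3; that leaves PREP.
Position 9: CONJ is ruled out by rule 1; that leaves NOUN.
The only consistent sequence is: NOUN ADV ADV CONJ ADV CONJ CONJ PREP NOUN.
Verifying each rule — rule 1 ok; rule 2 ok; rule 3 ok.

NOUN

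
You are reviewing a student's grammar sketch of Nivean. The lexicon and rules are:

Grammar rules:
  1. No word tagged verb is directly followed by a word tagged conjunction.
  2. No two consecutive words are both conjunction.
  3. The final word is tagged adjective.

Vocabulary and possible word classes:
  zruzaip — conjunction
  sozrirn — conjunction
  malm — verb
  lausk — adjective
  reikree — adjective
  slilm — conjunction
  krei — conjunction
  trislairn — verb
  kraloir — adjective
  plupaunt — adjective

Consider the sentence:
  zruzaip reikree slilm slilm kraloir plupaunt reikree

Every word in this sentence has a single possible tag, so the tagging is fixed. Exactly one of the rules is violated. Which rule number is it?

2

Fixed tagging: conjunction adjective conjunction conjunction adjective adjective adjective.
Applying the rules: R1 holds, R2 violated, R3 holds.
Only rule 2 fails.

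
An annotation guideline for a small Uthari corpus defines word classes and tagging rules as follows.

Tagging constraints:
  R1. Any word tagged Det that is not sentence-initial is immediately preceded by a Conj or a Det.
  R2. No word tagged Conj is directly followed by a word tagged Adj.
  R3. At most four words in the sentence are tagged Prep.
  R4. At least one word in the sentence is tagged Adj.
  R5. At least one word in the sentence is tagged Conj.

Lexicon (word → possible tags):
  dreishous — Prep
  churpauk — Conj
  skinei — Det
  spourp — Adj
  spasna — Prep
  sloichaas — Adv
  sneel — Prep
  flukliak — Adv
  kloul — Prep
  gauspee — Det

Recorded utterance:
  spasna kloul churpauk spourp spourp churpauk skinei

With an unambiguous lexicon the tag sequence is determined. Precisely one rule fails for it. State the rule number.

2

Fixed tagging: Prep Prep Conj Adj Adj Conj Det.
Rule check: R1 ✓, R2 ✗, R3 ✓, R4 ✓, R5 ✓.
Only rule 2 fails.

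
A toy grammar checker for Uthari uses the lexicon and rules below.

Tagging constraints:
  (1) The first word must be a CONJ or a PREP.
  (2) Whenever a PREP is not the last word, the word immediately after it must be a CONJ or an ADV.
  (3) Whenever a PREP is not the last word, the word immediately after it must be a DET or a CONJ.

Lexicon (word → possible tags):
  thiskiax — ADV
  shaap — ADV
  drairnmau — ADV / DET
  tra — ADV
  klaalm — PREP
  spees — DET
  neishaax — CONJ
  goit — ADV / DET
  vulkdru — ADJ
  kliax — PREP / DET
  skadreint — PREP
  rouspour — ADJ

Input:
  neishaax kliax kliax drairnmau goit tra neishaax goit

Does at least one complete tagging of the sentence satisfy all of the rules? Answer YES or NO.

YES

Candidates per position — 1:neishaax {CONJ}; 2:kliax {PREP,DET}; 3:kliax {PREP,DET}; 4:drairnmau {ADV,DET}; 5:goit {ADV,DET}; 6:tra {ADV}; 7:neishaax {CONJ}; 8:goit {ADV,DET}.
One satisfying assignment: CONJ DET DET DET DET ADV CONJ DET.
Rule-by-rule: rule 1 ✓; rule 2 ✓; rule 3 ✓.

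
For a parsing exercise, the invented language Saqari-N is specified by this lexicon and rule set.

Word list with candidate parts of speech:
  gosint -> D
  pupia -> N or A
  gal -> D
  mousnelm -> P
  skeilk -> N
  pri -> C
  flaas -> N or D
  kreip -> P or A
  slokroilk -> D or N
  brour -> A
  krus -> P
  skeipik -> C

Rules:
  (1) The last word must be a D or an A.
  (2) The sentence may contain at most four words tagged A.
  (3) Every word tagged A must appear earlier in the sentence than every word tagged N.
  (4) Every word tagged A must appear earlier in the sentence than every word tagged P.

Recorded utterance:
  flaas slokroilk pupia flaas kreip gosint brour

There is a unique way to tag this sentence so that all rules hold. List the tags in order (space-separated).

D D A D A D A

Candidates per position — 1:flaas {N,D}; 2:slokroilk {D,N}; 3:pupia {N,A}; 4:flaas {N,D}; 5:kreip {P,A}; 6:gosint {D}; 7:brour {A}.
At position 1, choosing N makes rule 3 impossible to satisfy; hence D.
At position 2, choosing N makes rule 3 impossible to satisfy; hence D.
At position 3, choosing N makes rule 3 impossible to satisfy; hence A.
At position 4, choosing N makes rule 3 impossible to satisfy; hence D.
At position 5, choosing P makes rule 4 impossible to satisfy; hence A.
The unique satisfying tagging is: D D A D A D A.
Verifying each rule — rule 1 ✓; rule 2 ✓; rule 3 ✓; rule 4 ✓.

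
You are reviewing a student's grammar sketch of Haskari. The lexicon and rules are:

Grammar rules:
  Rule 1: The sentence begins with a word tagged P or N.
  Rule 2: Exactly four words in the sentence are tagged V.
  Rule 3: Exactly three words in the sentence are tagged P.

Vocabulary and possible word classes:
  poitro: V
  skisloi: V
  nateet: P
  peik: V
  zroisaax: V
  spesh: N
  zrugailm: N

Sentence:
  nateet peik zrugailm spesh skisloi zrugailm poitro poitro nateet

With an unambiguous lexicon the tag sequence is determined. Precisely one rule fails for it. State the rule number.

3

Fixed tagging: P V N N V N V V P.
Rule check: R1 ✓, R2 ✓, R3 ✗.
Only rule 3 fails.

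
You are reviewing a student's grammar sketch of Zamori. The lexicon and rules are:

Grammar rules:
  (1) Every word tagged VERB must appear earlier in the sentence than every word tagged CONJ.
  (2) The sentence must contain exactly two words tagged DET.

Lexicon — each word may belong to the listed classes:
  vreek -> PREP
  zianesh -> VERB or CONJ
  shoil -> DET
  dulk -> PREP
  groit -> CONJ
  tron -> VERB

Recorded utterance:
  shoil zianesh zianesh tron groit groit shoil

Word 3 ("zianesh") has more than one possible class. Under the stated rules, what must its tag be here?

Candidates per position — 1:shoil {DET}; 2:zianesh {VERB,CONJ}; 3:zianesh {VERB,CONJ}; 4:tron {VERB}; 5:groit {CONJ}; 6:groit {CONJ}; 7:shoil {DET}.
Word 2 cannot be CONJ — rule 1 would then fail for every completion. It is VERB.
Word 3 cannot be CONJ — rule 1 would then fail for every completion. It is VERB.
The unique satisfying tagging is: DET VERB VERB VERB CONJ CONJ DET.
Checking: rule 1 holds; rule 2 holds.

VERB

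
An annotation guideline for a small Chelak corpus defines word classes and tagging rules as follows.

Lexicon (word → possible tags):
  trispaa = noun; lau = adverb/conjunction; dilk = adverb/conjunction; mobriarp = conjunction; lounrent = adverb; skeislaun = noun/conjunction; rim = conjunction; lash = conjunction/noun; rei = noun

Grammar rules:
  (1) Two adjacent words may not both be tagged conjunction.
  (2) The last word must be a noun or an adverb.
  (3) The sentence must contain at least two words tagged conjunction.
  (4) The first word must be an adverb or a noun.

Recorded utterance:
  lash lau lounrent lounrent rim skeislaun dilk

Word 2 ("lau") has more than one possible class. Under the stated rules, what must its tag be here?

conjunction

Candidates per position — 1:lash {conjunction,noun}; 2:lau {adverb,conjunction}; 3:lounrent {adverb}; 4:lounrent {adverb}; 5:rim {conjunction}; 6:skeislaun {noun,conjunction}; 7:dilk {adverb,conjunction}.
Position 1: tagging it conjunction would leave rule 4 unsatisfiable, so it must be noun.
Position 6: tagging it conjunction would leave rule 1 unsatisfiable, so it must be noun.
Position 7: tagging it conjunction would leave rule 2 unsatisfiable, so it must be adverb.
Position 2: tagging it adverb would leave rule 3 unsatisfiable, so it must be conjunction.
That leaves exactly one tagging: noun conjunction adverb adverb conjunction noun adverb.
Verifying each rule — rule 1 satisfied; rule 2 satisfied; rule 3 satisfied; rule 4 satisfied.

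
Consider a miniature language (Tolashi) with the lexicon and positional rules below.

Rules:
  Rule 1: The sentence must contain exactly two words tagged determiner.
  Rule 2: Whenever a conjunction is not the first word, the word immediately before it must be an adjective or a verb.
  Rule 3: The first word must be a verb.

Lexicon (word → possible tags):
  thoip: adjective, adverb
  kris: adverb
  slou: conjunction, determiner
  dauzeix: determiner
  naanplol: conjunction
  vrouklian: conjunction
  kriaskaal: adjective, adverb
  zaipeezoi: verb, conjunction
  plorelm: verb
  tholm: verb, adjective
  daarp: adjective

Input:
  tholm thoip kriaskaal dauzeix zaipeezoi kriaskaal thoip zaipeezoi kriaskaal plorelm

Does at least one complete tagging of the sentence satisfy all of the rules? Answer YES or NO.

NO

Candidates per position — 1:tholm {verb,adjective}; 2:thoip {adjective,adverb}; 3:kriaskaal {adjective,adverb}; 4:dauzeix {determiner}; 5:zaipeezoi {verb,conjunction}; 6:kriaskaal {adjective,adverb}; 7:thoip {adjective,adverb}; 8:zaipeezoi {verb,conjunction}; 9:kriaskaal {adjective,adverb}; 10:plorelm {verb}.
Rule 1 cannot be satisfied by any choice of tags from the lexicon.
So there is no consistent tagging.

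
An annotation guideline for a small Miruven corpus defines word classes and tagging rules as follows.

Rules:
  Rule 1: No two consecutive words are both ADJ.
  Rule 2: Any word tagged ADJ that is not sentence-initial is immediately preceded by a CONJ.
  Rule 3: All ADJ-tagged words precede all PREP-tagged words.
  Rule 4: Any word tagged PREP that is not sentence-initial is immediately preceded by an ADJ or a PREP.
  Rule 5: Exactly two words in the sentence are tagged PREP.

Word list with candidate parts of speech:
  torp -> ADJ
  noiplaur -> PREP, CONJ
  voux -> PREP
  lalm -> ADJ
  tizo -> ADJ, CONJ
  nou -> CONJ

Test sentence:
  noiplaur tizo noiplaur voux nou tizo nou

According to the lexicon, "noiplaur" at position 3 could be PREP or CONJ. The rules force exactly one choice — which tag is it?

PREP

Candidates per position — 1:noiplaur {PREP,CONJ}; 2:tizo {ADJ,CONJ}; 3:noiplaur {PREP,CONJ}; 4:voux {PREP}; 5:nou {CONJ}; 6:tizo {ADJ,CONJ}; 7:nou {CONJ}.
If word 2 were CONJ, no tagging could satisfy rule 4; so word 2 is ADJ.
If word 3 were CONJ, no tagging could satisfy rule 4; so word 3 is PREP.
If word 6 were ADJ, no tagging could satisfy rule 3; so word 6 is CONJ.
If word 1 were PREP, no tagging could satisfy rule 2; so word 1 is CONJ.
The only consistent sequence is: CONJ ADJ PREP PREP CONJ CONJ CONJ.
Rule-by-rule: rule 1 ✓; rule 2 ✓; rule 3 ✓; rule 4 ✓; rule 5 ✓.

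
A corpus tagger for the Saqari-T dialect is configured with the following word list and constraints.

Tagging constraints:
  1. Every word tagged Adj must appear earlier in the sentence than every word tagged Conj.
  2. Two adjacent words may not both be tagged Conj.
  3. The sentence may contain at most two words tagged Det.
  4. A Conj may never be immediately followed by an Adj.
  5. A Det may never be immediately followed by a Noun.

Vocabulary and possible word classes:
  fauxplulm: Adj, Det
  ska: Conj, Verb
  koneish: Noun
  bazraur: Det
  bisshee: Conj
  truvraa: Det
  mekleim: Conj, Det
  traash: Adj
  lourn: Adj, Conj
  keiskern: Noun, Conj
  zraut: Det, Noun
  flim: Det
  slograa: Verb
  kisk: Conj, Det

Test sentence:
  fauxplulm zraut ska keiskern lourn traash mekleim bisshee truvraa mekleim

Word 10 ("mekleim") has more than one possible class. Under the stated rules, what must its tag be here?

Candidates per position — 1:fauxplulm {Adj,Det}; 2:zraut {Det,Noun}; 3:ska {Conj,Verb}; 4:keiskern {Noun,Conj}; 5:lourn {Adj,Conj}; 6:traash {Adj}; 7:mekleim {Conj,Det}; 8:bisshee {Conj}; 9:truvraa {Det}; 10:mekleim {Conj,Det}.
At position 3, choosing Conj makes rule 1 impossible to satisfy; hence Verb.
At position 4, choosing Conj makes rule 1 impossible to satisfy; hence Noun.
At position 5, choosing Conj makes rule 1 impossible to satisfy; hence Adj.
At position 7, choosing Conj makes rule 2 impossible to satisfy; hence Det.
At position 10, choosing Det makes rule 3 impossible to satisfy; hence Conj.
At position 1, choosing Det makes rule 3 impossible to satisfy; hence Adj.
At position 2, choosing Det makes rule 3 impossible to satisfy; hence Noun.
The unique satisfying tagging is: Adj Noun Verb Noun Adj Adj Det Conj Det Conj.
Rule-by-rule: rule 1 holds; rule 2 holds; rule 3 holds; rule 4 holds; rule 5 holds.

Conj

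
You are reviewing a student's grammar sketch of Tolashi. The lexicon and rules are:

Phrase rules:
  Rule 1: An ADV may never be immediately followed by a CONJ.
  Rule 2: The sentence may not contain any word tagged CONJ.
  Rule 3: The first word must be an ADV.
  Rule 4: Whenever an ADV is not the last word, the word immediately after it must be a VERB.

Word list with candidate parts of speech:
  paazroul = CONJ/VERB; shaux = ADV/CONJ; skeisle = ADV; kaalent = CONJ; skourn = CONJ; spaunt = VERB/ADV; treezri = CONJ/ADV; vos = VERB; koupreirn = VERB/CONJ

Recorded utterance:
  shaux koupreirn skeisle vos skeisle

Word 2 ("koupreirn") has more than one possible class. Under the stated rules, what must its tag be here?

Candidates per position — 1:shaux {ADV,CONJ}; 2:koupreirn {VERB,CONJ}; 3:skeisle {ADV}; 4:vos {VERB}; 5:skeisle {ADV}.
Position 1: tagging it CONJ would leave rule 2 unsatisfiable, so it must be ADV.
Position 2: tagging it CONJ would leave rule 1 unsatisfiable, so it must be VERB.
So the tagging must be: ADV VERB ADV VERB ADV.
Check: rule 1 ok; rule 2 ok; rule 3 ok; rule 4 ok.

VERB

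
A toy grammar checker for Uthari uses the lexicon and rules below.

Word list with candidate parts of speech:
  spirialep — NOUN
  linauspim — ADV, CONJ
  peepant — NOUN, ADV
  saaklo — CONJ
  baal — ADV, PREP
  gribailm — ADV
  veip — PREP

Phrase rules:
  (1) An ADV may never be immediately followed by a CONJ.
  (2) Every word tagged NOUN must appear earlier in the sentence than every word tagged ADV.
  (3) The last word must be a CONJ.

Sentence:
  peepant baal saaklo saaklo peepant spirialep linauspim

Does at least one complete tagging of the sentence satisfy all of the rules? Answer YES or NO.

YES

Candidates per position — 1:peepant {NOUN,ADV}; 2:baal {ADV,PREP}; 3:saaklo {CONJ}; 4:saaklo {CONJ}; 5:peepant {NOUN,ADV}; 6:spirialep {NOUN}; 7:linauspim {ADV,CONJ}.
One satisfying assignment: NOUN PREP CONJ CONJ NOUN NOUN CONJ.
Check: rule 1 satisfied; rule 2 satisfied; rule 3 satisfied.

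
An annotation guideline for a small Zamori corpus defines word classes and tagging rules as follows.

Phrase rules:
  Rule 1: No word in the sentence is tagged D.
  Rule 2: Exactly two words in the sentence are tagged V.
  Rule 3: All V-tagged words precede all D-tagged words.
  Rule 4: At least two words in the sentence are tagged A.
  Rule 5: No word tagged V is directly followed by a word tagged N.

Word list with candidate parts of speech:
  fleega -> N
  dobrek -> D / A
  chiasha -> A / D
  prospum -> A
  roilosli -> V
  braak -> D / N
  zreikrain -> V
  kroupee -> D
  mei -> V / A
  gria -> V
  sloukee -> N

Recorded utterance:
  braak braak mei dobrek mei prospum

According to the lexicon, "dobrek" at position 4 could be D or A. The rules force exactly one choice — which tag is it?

Candidates per position — 1:braak {D,N}; 2:braak {D,N}; 3:mei {V,A}; 4:dobrek {D,A}; 5:mei {V,A}; 6:prospum {A}.
Word 1 cannot be D — rule 1 would then fail for every completion. It is N.
Word 2 cannot be D — rule 1 would then fail for every completion. It is N.
Word 3 cannot be A — rule 2 would then fail for every completion. It is V.
Word 4 cannot be D — rule 1 would then fail for every completion. It is A.
Word 5 cannot be A — rule 2 would then fail for every completion. It is V.
The unique satisfying tagging is: N N V A V A.
Check: rule 1 ✓; rule 2 ✓; rule 3 ✓; rule 4 ✓; rule 5 ✓.

A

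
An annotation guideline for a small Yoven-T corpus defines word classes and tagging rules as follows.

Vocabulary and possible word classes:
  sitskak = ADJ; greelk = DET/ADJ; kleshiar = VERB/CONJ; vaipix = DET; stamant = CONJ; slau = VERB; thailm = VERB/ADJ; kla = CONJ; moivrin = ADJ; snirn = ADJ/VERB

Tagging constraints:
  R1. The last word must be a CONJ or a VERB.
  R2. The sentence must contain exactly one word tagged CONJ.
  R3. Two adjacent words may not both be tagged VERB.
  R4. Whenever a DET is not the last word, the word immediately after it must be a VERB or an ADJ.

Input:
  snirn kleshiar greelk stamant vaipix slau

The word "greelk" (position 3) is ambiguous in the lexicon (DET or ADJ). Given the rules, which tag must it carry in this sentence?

ADJ

Candidates per position — 1:snirn {ADJ,VERB}; 2:kleshiar {VERB,CONJ}; 3:greelk {DET,ADJ}; 4:stamant {CONJ}; 5:vaipix {DET}; 6:slau {VERB}.
At position 2, choosing CONJ makes rule 2 impossible to satisfy; hence VERB.
At position 3, choosing DET makes rule 4 impossible to satisfy; hence ADJ.
At position 1, choosing VERB makes rule 3 impossible to satisfy; hence ADJ.
The only consistent sequence is: ADJ VERB ADJ CONJ DET VERB.
Rule-by-rule: rule 1 ✓; rule 2 ✓; rule 3 ✓; rule 4 ✓.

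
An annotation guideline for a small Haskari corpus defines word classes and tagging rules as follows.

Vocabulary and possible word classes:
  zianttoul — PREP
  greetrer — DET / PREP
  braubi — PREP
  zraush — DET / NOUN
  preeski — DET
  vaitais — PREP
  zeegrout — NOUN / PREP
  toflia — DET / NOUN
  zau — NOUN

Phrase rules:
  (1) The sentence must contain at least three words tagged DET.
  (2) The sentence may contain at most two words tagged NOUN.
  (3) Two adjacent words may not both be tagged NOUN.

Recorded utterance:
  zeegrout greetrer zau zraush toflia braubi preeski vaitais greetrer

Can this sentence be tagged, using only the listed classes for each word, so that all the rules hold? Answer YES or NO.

Candidates per position — 1:zeegrout {NOUN,PREP}; 2:greetrer {DET,PREP}; 3:zau {NOUN}; 4:zraush {DET,NOUN}; 5:toflia {DET,NOUN}; 6:braubi {PREP}; 7:preeski {DET}; 8:vaitais {PREP}; 9:greetrer {DET,PREP}.
One satisfying assignment: NOUN DET NOUN DET DET PREP DET PREP DET.
Check: rule 1 satisfied; rule 2 satisfied; rule 3 satisfied.

YES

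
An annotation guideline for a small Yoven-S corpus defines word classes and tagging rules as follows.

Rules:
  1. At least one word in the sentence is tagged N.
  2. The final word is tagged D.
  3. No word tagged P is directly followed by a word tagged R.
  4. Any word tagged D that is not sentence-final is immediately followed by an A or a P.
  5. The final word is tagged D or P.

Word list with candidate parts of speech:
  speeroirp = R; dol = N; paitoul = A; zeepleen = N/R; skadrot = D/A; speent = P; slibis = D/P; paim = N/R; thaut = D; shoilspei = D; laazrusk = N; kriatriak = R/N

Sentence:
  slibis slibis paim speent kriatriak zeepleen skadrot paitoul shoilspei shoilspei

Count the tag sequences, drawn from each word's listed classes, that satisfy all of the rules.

Candidates per position — 1:slibis {D,P}; 2:slibis {D,P}; 3:paim {N,R}; 4:speent {P}; 5:kriatriak {R,N}; 6:zeepleen {N,R}; 7:skadrot {D,A}; 8:paitoul {A}; 9:shoilspei {D}; 10:shoilspei {D}.
There are 64 candidate sequences in total.
Rule 4 cannot be satisfied by any choice of tags from the lexicon.
So there is no consistent tagging.
Count = 0.

0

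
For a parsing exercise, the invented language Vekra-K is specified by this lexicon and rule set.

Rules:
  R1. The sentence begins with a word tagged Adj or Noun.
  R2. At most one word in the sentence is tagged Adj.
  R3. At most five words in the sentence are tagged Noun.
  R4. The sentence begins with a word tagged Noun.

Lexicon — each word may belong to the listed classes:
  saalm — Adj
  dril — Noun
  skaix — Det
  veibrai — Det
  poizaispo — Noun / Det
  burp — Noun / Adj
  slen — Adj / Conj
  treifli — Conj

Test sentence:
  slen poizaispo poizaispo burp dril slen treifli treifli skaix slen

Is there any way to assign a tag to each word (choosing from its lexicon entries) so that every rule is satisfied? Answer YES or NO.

NO

Candidates per position — 1:slen {Adj,Conj}; 2:poizaispo {Noun,Det}; 3:poizaispo {Noun,Det}; 4:burp {Noun,Adj}; 5:dril {Noun}; 6:slen {Adj,Conj}; 7:treifli {Conj}; 8:treifli {Conj}; 9:skaix {Det}; 10:slen {Adj,Conj}.
Rule 4 cannot be satisfied by any choice of tags from the lexicon.
So there is no consistent tagging.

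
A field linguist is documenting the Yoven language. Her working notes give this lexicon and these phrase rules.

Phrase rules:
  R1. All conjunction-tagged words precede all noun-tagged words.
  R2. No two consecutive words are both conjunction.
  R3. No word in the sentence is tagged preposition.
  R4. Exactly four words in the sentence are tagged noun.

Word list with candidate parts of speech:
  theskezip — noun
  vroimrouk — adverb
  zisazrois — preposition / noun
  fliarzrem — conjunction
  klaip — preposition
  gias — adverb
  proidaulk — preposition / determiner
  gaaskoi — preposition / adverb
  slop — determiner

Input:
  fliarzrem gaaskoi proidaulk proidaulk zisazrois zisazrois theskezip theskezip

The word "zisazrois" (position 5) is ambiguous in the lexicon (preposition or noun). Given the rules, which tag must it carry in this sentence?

noun

Candidates per position — 1:fliarzrem {conjunction}; 2:gaaskoi {preposition,adverb}; 3:proidaulk {preposition,determiner}; 4:proidaulk {preposition,determiner}; 5:zisazrois {preposition,noun}; 6:zisazrois {preposition,noun}; 7:theskezip {noun}; 8:theskezip {noun}.
Word 2 cannot be preposition — rule 3 would then fail for every completion. It is adverb.
Word 3 cannot be preposition — rule 3 would then fail for every completion. It is determiner.
Word 4 cannot be preposition — rule 3 would then fail for every completion. It is determiner.
Word 5 cannot be preposition — rule 3 would then fail for every completion. It is noun.
Word 6 cannot be preposition — rule 3 would then fail for every completion. It is noun.
So the tagging must be: conjunction adverb determiner determiner noun noun noun noun.
Check: rule 1 holds; rule 2 holds; rule 3 holds; rule 4 holds.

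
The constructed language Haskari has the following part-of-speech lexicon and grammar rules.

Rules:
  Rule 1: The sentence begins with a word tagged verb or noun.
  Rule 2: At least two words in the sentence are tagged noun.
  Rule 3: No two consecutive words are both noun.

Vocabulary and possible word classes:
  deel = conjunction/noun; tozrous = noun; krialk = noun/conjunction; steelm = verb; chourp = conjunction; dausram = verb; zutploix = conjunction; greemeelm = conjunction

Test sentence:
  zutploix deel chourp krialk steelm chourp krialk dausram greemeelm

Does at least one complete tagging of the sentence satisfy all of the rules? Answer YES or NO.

Candidates per position — 1:zutploix {conjunction}; 2:deel {conjunction,noun}; 3:chourp {conjunction}; 4:krialk {noun,conjunction}; 5:steelm {verb}; 6:chourp {conjunction}; 7:krialk {noun,conjunction}; 8:dausram {verb}; 9:greemeelm {conjunction}.
Rule 1 cannot be satisfied by any choice of tags from the lexicon.
So there is no consistent tagging.

NO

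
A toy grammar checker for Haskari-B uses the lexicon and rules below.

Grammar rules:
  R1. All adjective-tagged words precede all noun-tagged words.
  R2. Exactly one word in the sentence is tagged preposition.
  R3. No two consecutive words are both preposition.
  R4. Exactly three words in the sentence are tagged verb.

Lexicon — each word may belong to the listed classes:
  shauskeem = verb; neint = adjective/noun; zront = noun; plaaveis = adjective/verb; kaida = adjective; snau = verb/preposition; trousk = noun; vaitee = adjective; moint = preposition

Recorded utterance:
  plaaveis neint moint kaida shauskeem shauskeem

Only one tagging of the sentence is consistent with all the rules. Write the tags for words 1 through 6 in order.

verb adjective preposition adjective verb verb

Candidates per position — 1:plaaveis {adjective,verb}; 2:neint {adjective,noun}; 3:moint {preposition}; 4:kaida {adjective}; 5:shauskeem {verb}; 6:shauskeem {verb}.
At position 1, choosing adjective makes rule 4 impossible to satisfy; hence verb.
At position 2, choosing noun makes rule 1 impossible to satisfy; hence adjective.
So the tagging must be: verb adjective preposition adjective verb verb.
Checking: rule 1 holds; rule 2 holds; rule 3 holds; rule 4 holds.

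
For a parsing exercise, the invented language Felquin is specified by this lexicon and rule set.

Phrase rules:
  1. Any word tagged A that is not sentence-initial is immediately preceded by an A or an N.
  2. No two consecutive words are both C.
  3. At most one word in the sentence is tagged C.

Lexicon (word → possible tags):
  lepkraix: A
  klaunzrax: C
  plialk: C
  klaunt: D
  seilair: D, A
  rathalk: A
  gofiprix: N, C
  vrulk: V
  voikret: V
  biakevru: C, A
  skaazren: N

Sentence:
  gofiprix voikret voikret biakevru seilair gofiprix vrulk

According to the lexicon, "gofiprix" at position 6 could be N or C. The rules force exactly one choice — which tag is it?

Candidates per position — 1:gofiprix {N,C}; 2:voikret {V}; 3:voikret {V}; 4:biakevru {C,A}; 5:seilair {D,A}; 6:gofiprix {N,C}; 7:vrulk {V}.
Position 4: tagging it A would leave rule 1 unsatisfiable, so it must be C.
Position 5: tagging it A would leave rule 1 unsatisfiable, so it must be D.
Position 6: tagging it C would leave rule 3 unsatisfiable, so it must be N.
Position 1: tagging it C would leave rule 3 unsatisfiable, so it must be N.
The only consistent sequence is: N V V C D N V.
Rule-by-rule: rule 1 ✓; rule 2 ✓; rule 3 ✓.

N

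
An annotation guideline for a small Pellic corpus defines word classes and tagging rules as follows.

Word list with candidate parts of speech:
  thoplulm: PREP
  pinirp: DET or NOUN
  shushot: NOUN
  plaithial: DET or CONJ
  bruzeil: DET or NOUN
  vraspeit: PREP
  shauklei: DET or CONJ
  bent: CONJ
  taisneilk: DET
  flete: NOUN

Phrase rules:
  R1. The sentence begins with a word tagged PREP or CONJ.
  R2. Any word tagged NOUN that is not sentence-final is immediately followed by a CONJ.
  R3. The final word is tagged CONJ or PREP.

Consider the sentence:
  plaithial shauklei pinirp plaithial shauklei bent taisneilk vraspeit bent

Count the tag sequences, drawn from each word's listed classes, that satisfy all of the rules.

Candidates per position — 1:plaithial {DET,CONJ}; 2:shauklei {DET,CONJ}; 3:pinirp {DET,NOUN}; 4:plaithial {DET,CONJ}; 5:shauklei {DET,CONJ}; 6:bent {CONJ}; 7:taisneilk {DET}; 8:vraspeit {PREP}; 9:bent {CONJ}.
There are 32 candidate sequences in total.
Checking each against the rules leaves 12 sequences.
Count = 12.

12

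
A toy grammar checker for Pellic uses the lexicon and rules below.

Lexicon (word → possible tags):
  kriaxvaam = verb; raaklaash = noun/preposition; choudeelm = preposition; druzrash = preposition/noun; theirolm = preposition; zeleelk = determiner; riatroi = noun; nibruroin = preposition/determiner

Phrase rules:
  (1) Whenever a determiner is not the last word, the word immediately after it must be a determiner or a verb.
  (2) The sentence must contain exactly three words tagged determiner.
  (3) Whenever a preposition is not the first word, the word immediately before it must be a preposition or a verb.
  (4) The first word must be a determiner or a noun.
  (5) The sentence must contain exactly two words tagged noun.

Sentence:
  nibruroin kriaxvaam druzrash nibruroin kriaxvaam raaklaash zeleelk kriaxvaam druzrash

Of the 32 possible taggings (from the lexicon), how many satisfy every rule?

3

Candidates per position — 1:nibruroin {preposition,determiner}; 2:kriaxvaam {verb}; 3:druzrash {preposition,noun}; 4:nibruroin {preposition,determiner}; 5:kriaxvaam {verb}; 6:raaklaash {noun,preposition}; 7:zeleelk {determiner}; 8:kriaxvaam {verb}; 9:druzrash {preposition,noun}.
There are 32 candidate sequences in total.
The sequences that satisfy every rule: determiner verb preposition determiner verb noun determiner verb noun; determiner verb noun determiner verb noun determiner verb preposition; determiner verb noun determiner verb preposition determiner verb noun.
Count = 3.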